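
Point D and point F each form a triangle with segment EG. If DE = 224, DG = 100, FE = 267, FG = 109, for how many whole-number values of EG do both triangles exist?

165

From triangle DEG: 124 < EG < 324.
From triangle FEG: 158 < EG < 376.
Intersection: 158 < EG < 324, so integers 159 through 323: 165 values.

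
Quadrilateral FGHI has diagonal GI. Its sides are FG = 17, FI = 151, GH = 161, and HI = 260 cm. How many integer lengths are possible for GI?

From triangle FGI: 134 < GI < 168.
From triangle HGI: 99 < GI < 421.
Intersection: 134 < GI < 168, so integers 135 through 167: 33 values.

33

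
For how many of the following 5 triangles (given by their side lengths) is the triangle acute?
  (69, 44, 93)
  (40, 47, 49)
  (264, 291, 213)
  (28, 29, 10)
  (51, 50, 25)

(69,44,93): 44²+69² = 6697 < 8649 = 93² → obtuse
(40,47,49): 40²+47² = 3809 > 2401 = 49² → acute
(264,291,213): 213²+264² = 115065 > 84681 = 291² → acute
(28,29,10): 10²+28² = 884 > 841 = 29² → acute
(51,50,25): 25²+50² = 3125 > 2601 = 51² → acute
4 of the 5 are acute.

4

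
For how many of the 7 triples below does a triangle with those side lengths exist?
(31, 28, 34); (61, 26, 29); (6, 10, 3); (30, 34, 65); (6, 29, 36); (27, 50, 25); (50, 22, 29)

(28,31,34): 28+31 > 34 → valid
(26,29,61): 26+29 ≤ 61 → not valid
(3,6,10): 3+6 ≤ 10 → not valid
(30,34,65): 30+34 ≤ 65 → not valid
(6,29,36): 6+29 ≤ 36 → not valid
(25,27,50): 25+27 > 50 → valid
(22,29,50): 22+29 > 50 → valid
3 of the 7 triples form a triangle.

3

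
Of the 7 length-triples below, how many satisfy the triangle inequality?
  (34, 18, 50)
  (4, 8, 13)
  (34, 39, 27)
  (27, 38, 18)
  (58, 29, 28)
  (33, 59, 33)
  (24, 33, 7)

4

(18,34,50): 18+34 > 50 → valid
(4,8,13): 4+8 ≤ 13 → not valid
(27,34,39): 27+34 > 39 → valid
(18,27,38): 18+27 > 38 → valid
(28,29,58): 28+29 ≤ 58 → not valid
(33,33,59): 33+33 > 59 → valid
(7,24,33): 7+24 ≤ 33 → not valid
4 of the 7 triples form a triangle.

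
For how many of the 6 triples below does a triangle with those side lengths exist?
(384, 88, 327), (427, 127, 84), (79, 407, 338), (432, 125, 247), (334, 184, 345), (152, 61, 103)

4

(88,327,384): 88+327 > 384 → valid
(84,127,427): 84+127 ≤ 427 → not valid
(79,338,407): 79+338 > 407 → valid
(125,247,432): 125+247 ≤ 432 → not valid
(184,334,345): 184+334 > 345 → valid
(61,103,152): 61+103 > 152 → valid
4 of the 6 triples form a triangle.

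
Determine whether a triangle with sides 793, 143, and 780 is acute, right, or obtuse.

Compare the square of the longest side to the sum of squares of the other two: 143² + 780² = 628849 = 793².

right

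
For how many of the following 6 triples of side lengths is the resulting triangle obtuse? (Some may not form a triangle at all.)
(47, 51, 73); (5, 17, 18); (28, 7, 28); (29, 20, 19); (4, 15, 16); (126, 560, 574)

4

(47,51,73): 47²+51² = 4810 < 5329 = 73² → obtuse
(5,17,18): 5²+17² = 314 < 324 = 18² → obtuse
(28,7,28): 7²+28² = 833 > 784 = 28² → acute
(29,20,19): 19²+20² = 761 < 841 = 29² → obtuse
(4,15,16): 4²+15² = 241 < 256 = 16² → obtuse
(126,560,574): 126²+560² = 329476 = 574² → right
4 of the 6 are obtuse.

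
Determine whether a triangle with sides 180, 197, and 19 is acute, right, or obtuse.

Compare the square of the longest side to the sum of squares of the other two: 19² + 180² = 32761 < 38809 = 197².

obtuse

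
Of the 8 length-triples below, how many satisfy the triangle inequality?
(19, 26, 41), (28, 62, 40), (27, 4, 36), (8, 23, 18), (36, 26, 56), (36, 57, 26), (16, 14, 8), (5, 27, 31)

7

(19,26,41): 19+26 > 41 → valid
(28,40,62): 28+40 > 62 → valid
(4,27,36): 4+27 ≤ 36 → not valid
(8,18,23): 8+18 > 23 → valid
(26,36,56): 26+36 > 56 → valid
(26,36,57): 26+36 > 57 → valid
(8,14,16): 8+14 > 16 → valid
(5,27,31): 5+27 > 31 → valid
7 of the 8 triples form a triangle.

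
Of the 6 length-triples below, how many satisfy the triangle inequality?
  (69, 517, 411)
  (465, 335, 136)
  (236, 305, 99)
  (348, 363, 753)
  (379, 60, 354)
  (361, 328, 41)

(69,411,517): 69+411 ≤ 517 → not valid
(136,335,465): 136+335 > 465 → valid
(99,236,305): 99+236 > 305 → valid
(348,363,753): 348+363 ≤ 753 → not valid
(60,354,379): 60+354 > 379 → valid
(41,328,361): 41+328 > 361 → valid
4 of the 6 triples form a triangle.

4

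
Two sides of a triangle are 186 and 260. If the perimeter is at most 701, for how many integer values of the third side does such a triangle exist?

Triangle inequality: 74 < x < 446. Perimeter ≤ 701 gives x ≤ 701 − 186 − 260 = 255.
So 74 < x ≤ 255; integers 75 through 255: 181 values.

181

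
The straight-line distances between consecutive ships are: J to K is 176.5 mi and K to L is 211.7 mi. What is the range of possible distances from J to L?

35.2 ≤ JL ≤ 388.2 mi

By the triangle inequality, |176.5 − 211.7| ≤ JL ≤ 176.5 + 211.7.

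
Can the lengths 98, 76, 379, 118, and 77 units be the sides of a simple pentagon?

No

For a pentagon, each side must be shorter than the sum of the others.
Here the longest side is 379, but the remaining 4 sides sum to only 369.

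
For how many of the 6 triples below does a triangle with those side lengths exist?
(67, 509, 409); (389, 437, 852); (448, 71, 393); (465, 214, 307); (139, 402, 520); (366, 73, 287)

(67,409,509): 67+409 ≤ 509 → not valid
(389,437,852): 389+437 ≤ 852 → not valid
(71,393,448): 71+393 > 448 → valid
(214,307,465): 214+307 > 465 → valid
(139,402,520): 139+402 > 520 → valid
(73,287,366): 73+287 ≤ 366 → not valid
3 of the 6 triples form a triangle.

3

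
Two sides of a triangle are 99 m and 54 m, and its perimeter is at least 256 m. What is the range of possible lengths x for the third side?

Triangle inequality alone gives 45 < x < 153.
The perimeter condition gives x ≥ 256 − 99 − 54 = 103.
Intersecting the two: 103 ≤ x < 153.

103 ≤ x < 153 m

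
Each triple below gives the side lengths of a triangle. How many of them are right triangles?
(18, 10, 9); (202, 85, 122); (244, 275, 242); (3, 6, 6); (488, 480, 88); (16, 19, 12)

1

(18,10,9): 9²+10² = 181 < 324 = 18² → obtuse
(202,85,122): 85²+122² = 22109 < 40804 = 202² → obtuse
(244,275,242): 242²+244² = 118100 > 75625 = 275² → acute
(3,6,6): 3²+6² = 45 > 36 = 6² → acute
(488,480,88): 88²+480² = 238144 = 488² → right
(16,19,12): 12²+16² = 400 > 361 = 19² → acute
1 of the 6 is right.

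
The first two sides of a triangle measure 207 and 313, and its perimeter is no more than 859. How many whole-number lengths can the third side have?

Triangle inequality: 106 < x < 520. Perimeter ≤ 859 gives x ≤ 859 − 207 − 313 = 339.
So 106 < x ≤ 339; integers 107 through 339: 233 values.

233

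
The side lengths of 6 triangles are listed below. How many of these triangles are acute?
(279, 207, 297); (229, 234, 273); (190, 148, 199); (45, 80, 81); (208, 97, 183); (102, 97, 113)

(279,207,297): 207²+279² = 120690 > 88209 = 297² → acute
(229,234,273): 229²+234² = 107197 > 74529 = 273² → acute
(190,148,199): 148²+190² = 58004 > 39601 = 199² → acute
(45,80,81): 45²+80² = 8425 > 6561 = 81² → acute
(208,97,183): 97²+183² = 42898 < 43264 = 208² → obtuse
(102,97,113): 97²+102² = 19813 > 12769 = 113² → acute
5 of the 6 are acute.

5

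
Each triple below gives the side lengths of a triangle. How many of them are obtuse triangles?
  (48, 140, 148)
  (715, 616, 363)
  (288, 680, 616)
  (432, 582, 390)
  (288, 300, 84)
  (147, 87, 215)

(48,140,148): 48²+140² = 21904 = 148² → right
(715,616,363): 363²+616² = 511225 = 715² → right
(288,680,616): 288²+616² = 462400 = 680² → right
(432,582,390): 390²+432² = 338724 = 582² → right
(288,300,84): 84²+288² = 90000 = 300² → right
(147,87,215): 87²+147² = 29178 < 46225 = 215² → obtuse
1 of the 6 is obtuse.

1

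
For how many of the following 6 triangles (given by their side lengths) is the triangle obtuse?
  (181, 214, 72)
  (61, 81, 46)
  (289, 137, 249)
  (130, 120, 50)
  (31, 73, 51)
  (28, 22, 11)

(181,214,72): 72²+181² = 37945 < 45796 = 214² → obtuse
(61,81,46): 46²+61² = 5837 < 6561 = 81² → obtuse
(289,137,249): 137²+249² = 80770 < 83521 = 289² → obtuse
(130,120,50): 50²+120² = 16900 = 130² → right
(31,73,51): 31²+51² = 3562 < 5329 = 73² → obtuse
(28,22,11): 11²+22² = 605 < 784 = 28² → obtuse
5 of the 6 are obtuse.

5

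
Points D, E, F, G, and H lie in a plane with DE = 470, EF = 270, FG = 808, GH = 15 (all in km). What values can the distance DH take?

The maximum is all hops collinear in one direction: 470 + 270 + 808 + 15 = 1563.
The longest hop is 808; the others sum to 755. Folding the others back against it leaves at least 808 − 755 = 53.

53 ≤ DH ≤ 1563 km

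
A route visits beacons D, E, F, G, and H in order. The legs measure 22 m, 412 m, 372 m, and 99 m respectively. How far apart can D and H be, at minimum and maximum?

The maximum is all hops collinear in one direction: 22 + 412 + 372 + 99 = 905.
The longest hop is 412; the others sum to 493. Since 412 ≤ 493, the path can fold back on itself completely, so the minimum distance is 0.

0 ≤ DH ≤ 905 m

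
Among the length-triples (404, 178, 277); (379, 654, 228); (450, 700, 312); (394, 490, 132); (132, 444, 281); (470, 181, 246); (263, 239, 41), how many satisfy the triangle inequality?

4

(178,277,404): 178+277 > 404 → valid
(228,379,654): 228+379 ≤ 654 → not valid
(312,450,700): 312+450 > 700 → valid
(132,394,490): 132+394 > 490 → valid
(132,281,444): 132+281 ≤ 444 → not valid
(181,246,470): 181+246 ≤ 470 → not valid
(41,239,263): 41+239 > 263 → valid
4 of the 7 triples form a triangle.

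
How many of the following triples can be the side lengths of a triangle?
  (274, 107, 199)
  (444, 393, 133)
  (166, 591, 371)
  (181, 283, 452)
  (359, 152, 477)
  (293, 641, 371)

5

(107,199,274): 107+199 > 274 → valid
(133,393,444): 133+393 > 444 → valid
(166,371,591): 166+371 ≤ 591 → not valid
(181,283,452): 181+283 > 452 → valid
(152,359,477): 152+359 > 477 → valid
(293,371,641): 293+371 > 641 → valid
5 of the 6 triples form a triangle.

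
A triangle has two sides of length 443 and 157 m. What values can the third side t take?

286 < t < 600 (m)

By the triangle inequality, t must be less than 443 + 157 = 600 and greater than |443 − 157| = 286.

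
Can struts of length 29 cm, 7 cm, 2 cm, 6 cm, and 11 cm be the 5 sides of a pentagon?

For a pentagon, each side must be shorter than the sum of the others.
Here the longest side is 29, but the remaining 4 sides sum to only 26.

No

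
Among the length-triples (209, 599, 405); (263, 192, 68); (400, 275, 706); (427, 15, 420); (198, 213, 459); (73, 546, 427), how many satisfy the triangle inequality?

2

(209,405,599): 209+405 > 599 → valid
(68,192,263): 68+192 ≤ 263 → not valid
(275,400,706): 275+400 ≤ 706 → not valid
(15,420,427): 15+420 > 427 → valid
(198,213,459): 198+213 ≤ 459 → not valid
(73,427,546): 73+427 ≤ 546 → not valid
2 of the 6 triples form a triangle.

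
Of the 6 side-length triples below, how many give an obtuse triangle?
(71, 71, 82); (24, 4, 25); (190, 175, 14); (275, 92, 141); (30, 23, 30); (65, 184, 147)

(71,71,82): 71²+71² = 10082 > 6724 = 82² → acute
(24,4,25): 4²+24² = 592 < 625 = 25² → obtuse
(190,175,14): 14+175 ≤ 190, not a triangle
(275,92,141): 92+141 ≤ 275, not a triangle
(30,23,30): 23²+30² = 1429 > 900 = 30² → acute
(65,184,147): 65²+147² = 25834 < 33856 = 184² → obtuse
2 of the 6 are obtuse.

2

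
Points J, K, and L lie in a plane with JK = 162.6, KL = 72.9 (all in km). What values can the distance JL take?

By the triangle inequality, |162.6 − 72.9| ≤ JL ≤ 162.6 + 72.9.

89.7 ≤ JL ≤ 235.5 km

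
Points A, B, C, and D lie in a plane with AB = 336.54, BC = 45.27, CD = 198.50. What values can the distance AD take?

92.77 ≤ AD ≤ 580.31

The maximum is all hops collinear in one direction: 336.54 + 45.27 + 198.50 = 580.31.
The longest hop is 336.54; the others sum to 243.77. Folding the others back against it leaves at least 336.54 − 243.77 = 92.77.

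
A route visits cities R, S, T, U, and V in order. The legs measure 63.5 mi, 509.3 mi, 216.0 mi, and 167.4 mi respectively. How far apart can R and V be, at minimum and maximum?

The maximum is all hops collinear in one direction: 63.5 + 509.3 + 216.0 + 167.4 = 956.2.
The longest hop is 509.3; the others sum to 446.9. Folding the others back against it leaves at least 509.3 − 446.9 = 62.4.

62.4 ≤ RV ≤ 956.2 mi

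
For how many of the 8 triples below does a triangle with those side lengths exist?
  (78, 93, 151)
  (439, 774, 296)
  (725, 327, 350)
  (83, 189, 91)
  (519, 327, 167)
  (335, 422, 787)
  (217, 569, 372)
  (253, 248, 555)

(78,93,151): 78+93 > 151 → valid
(296,439,774): 296+439 ≤ 774 → not valid
(327,350,725): 327+350 ≤ 725 → not valid
(83,91,189): 83+91 ≤ 189 → not valid
(167,327,519): 167+327 ≤ 519 → not valid
(335,422,787): 335+422 ≤ 787 → not valid
(217,372,569): 217+372 > 569 → valid
(248,253,555): 248+253 ≤ 555 → not valid
2 of the 8 triples form a triangle.

2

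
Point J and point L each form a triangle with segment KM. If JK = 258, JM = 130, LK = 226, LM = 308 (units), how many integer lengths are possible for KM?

259

From triangle JKM: 128 < KM < 388.
From triangle LKM: 82 < KM < 534.
Intersection: 128 < KM < 388, so integers 129 through 387: 259 values.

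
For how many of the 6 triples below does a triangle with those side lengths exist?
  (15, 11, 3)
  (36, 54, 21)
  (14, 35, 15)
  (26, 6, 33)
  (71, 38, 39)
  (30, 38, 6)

(3,11,15): 3+11 ≤ 15 → not valid
(21,36,54): 21+36 > 54 → valid
(14,15,35): 14+15 ≤ 35 → not valid
(6,26,33): 6+26 ≤ 33 → not valid
(38,39,71): 38+39 > 71 → valid
(6,30,38): 6+30 ≤ 38 → not valid
2 of the 6 triples form a triangle.

2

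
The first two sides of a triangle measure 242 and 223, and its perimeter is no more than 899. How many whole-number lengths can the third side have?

Triangle inequality: 19 < x < 465. Perimeter ≤ 899 gives x ≤ 899 − 242 − 223 = 434.
So 19 < x ≤ 434; integers 20 through 434: 415 values.

415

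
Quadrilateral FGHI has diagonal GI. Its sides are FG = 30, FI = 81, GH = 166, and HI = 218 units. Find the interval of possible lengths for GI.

From triangle FGI: |30 − 81| < GI < 30 + 81, i.e. 51 < GI < 111.
From triangle HGI: 52 < GI < 384.
Both must hold, so GI lies in the intersection.

52 < GI < 111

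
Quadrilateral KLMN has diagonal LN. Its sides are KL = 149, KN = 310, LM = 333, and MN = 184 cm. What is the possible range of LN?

161 < LN < 459

From triangle KLN: |149 − 310| < LN < 149 + 310, i.e. 161 < LN < 459.
From triangle MLN: 149 < LN < 517.
Both must hold, so LN lies in the intersection.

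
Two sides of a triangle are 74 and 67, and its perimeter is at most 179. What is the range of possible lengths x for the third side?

Triangle inequality alone gives 7 < x < 141.
The perimeter condition gives x ≤ 179 − 74 − 67 = 38.
Intersecting the two: 7 < x ≤ 38.

7 < x ≤ 38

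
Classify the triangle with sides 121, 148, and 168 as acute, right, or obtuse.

Compare the square of the longest side to the sum of squares of the other two: 121² + 148² = 36545 > 28224 = 168².

acute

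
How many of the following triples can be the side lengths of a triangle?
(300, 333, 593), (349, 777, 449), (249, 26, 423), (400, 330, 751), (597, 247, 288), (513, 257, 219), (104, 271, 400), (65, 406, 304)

2

(300,333,593): 300+333 > 593 → valid
(349,449,777): 349+449 > 777 → valid
(26,249,423): 26+249 ≤ 423 → not valid
(330,400,751): 330+400 ≤ 751 → not valid
(247,288,597): 247+288 ≤ 597 → not valid
(219,257,513): 219+257 ≤ 513 → not valid
(104,271,400): 104+271 ≤ 400 → not valid
(65,304,406): 65+304 ≤ 406 → not valid
2 of the 8 triples form a triangle.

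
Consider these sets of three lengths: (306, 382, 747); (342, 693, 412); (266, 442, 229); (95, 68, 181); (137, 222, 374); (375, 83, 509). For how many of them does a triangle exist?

2

(306,382,747): 306+382 ≤ 747 → not valid
(342,412,693): 342+412 > 693 → valid
(229,266,442): 229+266 > 442 → valid
(68,95,181): 68+95 ≤ 181 → not valid
(137,222,374): 137+222 ≤ 374 → not valid
(83,375,509): 83+375 ≤ 509 → not valid
2 of the 6 triples form a triangle.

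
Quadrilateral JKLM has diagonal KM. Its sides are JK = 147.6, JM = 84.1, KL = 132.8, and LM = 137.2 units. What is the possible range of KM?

From triangle JKM: |147.6 − 84.1| < KM < 147.6 + 84.1, i.e. 63.5 < KM < 231.7.
From triangle LKM: 4.4 < KM < 270.0.
Both must hold, so KM lies in the intersection.

63.5 < KM < 231.7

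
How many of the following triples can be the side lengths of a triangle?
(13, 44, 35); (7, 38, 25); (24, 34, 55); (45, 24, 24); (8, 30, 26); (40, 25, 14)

(13,35,44): 13+35 > 44 → valid
(7,25,38): 7+25 ≤ 38 → not valid
(24,34,55): 24+34 > 55 → valid
(24,24,45): 24+24 > 45 → valid
(8,26,30): 8+26 > 30 → valid
(14,25,40): 14+25 ≤ 40 → not valid
4 of the 6 triples form a triangle.

4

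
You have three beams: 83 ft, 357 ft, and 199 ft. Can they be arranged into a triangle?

The longest side is 357, but the other two sum to only 282.
282 < 357, so the triangle inequality fails.

No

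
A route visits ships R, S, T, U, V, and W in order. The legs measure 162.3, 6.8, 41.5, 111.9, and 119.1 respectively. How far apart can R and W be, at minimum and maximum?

The maximum is all hops collinear in one direction: 162.3 + 6.8 + 41.5 + 111.9 + 119.1 = 441.6.
The longest hop is 162.3; the others sum to 279.3. Since 162.3 ≤ 279.3, the path can fold back on itself completely, so the minimum distance is 0.

0 ≤ RW ≤ 441.6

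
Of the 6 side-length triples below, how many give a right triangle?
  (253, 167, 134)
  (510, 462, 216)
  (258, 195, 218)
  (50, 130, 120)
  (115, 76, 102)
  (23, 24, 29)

(253,167,134): 134²+167² = 45845 < 64009 = 253² → obtuse
(510,462,216): 216²+462² = 260100 = 510² → right
(258,195,218): 195²+218² = 85549 > 66564 = 258² → acute
(50,130,120): 50²+120² = 16900 = 130² → right
(115,76,102): 76²+102² = 16180 > 13225 = 115² → acute
(23,24,29): 23²+24² = 1105 > 841 = 29² → acute
2 of the 6 are right.

2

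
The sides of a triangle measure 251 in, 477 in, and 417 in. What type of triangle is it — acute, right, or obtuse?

Compare the square of the longest side to the sum of squares of the other two: 251² + 417² = 236890 > 227529 = 477².

acute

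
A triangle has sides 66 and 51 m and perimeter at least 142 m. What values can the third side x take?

25 ≤ x < 117

Triangle inequality alone gives 15 < x < 117.
The perimeter condition gives x ≥ 142 − 66 − 51 = 25.
Intersecting the two: 25 ≤ x < 117.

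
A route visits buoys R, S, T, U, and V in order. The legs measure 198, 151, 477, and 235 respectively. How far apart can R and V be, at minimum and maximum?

The maximum is all hops collinear in one direction: 198 + 151 + 477 + 235 = 1061.
The longest hop is 477; the others sum to 584. Since 477 ≤ 584, the path can fold back on itself completely, so the minimum distance is 0.

0 ≤ RV ≤ 1061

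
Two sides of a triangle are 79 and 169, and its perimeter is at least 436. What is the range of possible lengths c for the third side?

188 ≤ c < 248

Triangle inequality alone gives 90 < c < 248.
The perimeter condition gives c ≥ 436 − 79 − 169 = 188.
Intersecting the two: 188 ≤ c < 248.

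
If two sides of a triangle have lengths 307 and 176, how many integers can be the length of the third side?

The third side lies in the open interval (131, 483).
Integers from 132 to 482 inclusive: 482 − 132 + 1 = 351.

351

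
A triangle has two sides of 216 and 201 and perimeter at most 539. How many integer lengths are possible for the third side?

107

Triangle inequality: 15 < x < 417. Perimeter ≤ 539 gives x ≤ 539 − 216 − 201 = 122.
So 15 < x ≤ 122; integers 16 through 122: 107 values.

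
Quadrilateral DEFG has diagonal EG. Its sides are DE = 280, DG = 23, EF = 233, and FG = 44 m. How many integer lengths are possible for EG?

From triangle DEG: 257 < EG < 303.
From triangle FEG: 189 < EG < 277.
Intersection: 257 < EG < 277, so integers 258 through 276: 19 values.

19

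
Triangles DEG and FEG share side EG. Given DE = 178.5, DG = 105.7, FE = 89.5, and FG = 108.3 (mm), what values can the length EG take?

From triangle DEG: |178.5 − 105.7| < EG < 178.5 + 105.7, i.e. 72.8 < EG < 284.2.
From triangle FEG: 18.8 < EG < 197.8.
Both must hold, so EG lies in the intersection.

72.8 < EG < 197.8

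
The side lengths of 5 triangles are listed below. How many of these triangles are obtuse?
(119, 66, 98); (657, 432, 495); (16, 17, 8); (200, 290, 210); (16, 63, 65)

(119,66,98): 66²+98² = 13960 < 14161 = 119² → obtuse
(657,432,495): 432²+495² = 431649 = 657² → right
(16,17,8): 8²+16² = 320 > 289 = 17² → acute
(200,290,210): 200²+210² = 84100 = 290² → right
(16,63,65): 16²+63² = 4225 = 65² → right
1 of the 5 is obtuse.

1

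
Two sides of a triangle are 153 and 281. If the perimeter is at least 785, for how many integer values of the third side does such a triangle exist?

Triangle inequality: 128 < x < 434. Perimeter ≥ 785 gives x ≥ 785 − 153 − 281 = 351.
So 351 ≤ x < 434; integers 351 through 433: 83 values.

83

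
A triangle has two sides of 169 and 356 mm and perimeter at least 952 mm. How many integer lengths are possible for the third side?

Triangle inequality: 187 < x < 525. Perimeter ≥ 952 gives x ≥ 952 − 169 − 356 = 427.
So 427 ≤ x < 525; integers 427 through 524: 98 values.

98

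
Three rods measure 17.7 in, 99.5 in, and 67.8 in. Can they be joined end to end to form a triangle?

No

The longest side is 99.5, but the other two sum to only 85.5.
85.5 < 99.5, so the triangle inequality fails.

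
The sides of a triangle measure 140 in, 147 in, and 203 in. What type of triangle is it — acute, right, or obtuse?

right

Compare the square of the longest side to the sum of squares of the other two: 140² + 147² = 41209 = 203².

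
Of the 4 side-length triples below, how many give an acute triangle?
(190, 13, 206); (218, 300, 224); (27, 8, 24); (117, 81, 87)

(190,13,206): 13+190 ≤ 206, not a triangle
(218,300,224): 218²+224² = 97700 > 90000 = 300² → acute
(27,8,24): 8²+24² = 640 < 729 = 27² → obtuse
(117,81,87): 81²+87² = 14130 > 13689 = 117² → acute
2 of the 4 are acute.

2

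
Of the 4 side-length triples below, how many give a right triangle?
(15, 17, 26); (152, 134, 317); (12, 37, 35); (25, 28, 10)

1

(15,17,26): 15²+17² = 514 < 676 = 26² → obtuse
(152,134,317): 134+152 ≤ 317, not a triangle
(12,37,35): 12²+35² = 1369 = 37² → right
(25,28,10): 10²+25² = 725 < 784 = 28² → obtuse
1 of the 4 is right.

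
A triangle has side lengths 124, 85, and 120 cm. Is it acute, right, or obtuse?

acute

Compare the square of the longest side to the sum of squares of the other two: 85² + 120² = 21625 > 15376 = 124².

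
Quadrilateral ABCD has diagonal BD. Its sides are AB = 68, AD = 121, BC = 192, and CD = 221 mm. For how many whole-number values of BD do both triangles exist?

From triangle ABD: 53 < BD < 189.
From triangle CBD: 29 < BD < 413.
Intersection: 53 < BD < 189, so integers 54 through 188: 135 values.

135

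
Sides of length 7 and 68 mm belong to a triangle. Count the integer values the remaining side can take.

The third side lies in the open interval (61, 75).
Integers from 62 to 74 inclusive: 74 − 62 + 1 = 13.

13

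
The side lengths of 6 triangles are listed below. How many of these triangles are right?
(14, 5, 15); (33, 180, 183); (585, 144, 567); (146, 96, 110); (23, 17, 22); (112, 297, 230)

3

(14,5,15): 5²+14² = 221 < 225 = 15² → obtuse
(33,180,183): 33²+180² = 33489 = 183² → right
(585,144,567): 144²+567² = 342225 = 585² → right
(146,96,110): 96²+110² = 21316 = 146² → right
(23,17,22): 17²+22² = 773 > 529 = 23² → acute
(112,297,230): 112²+230² = 65444 < 88209 = 297² → obtuse
3 of the 6 are right.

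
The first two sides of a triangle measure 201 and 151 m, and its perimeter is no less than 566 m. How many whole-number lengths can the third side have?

138

Triangle inequality: 50 < x < 352. Perimeter ≥ 566 gives x ≥ 566 − 201 − 151 = 214.
So 214 ≤ x < 352; integers 214 through 351: 138 values.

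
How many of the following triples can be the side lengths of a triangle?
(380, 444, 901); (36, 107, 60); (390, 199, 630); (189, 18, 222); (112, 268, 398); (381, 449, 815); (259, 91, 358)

(380,444,901): 380+444 ≤ 901 → not valid
(36,60,107): 36+60 ≤ 107 → not valid
(199,390,630): 199+390 ≤ 630 → not valid
(18,189,222): 18+189 ≤ 222 → not valid
(112,268,398): 112+268 ≤ 398 → not valid
(381,449,815): 381+449 > 815 → valid
(91,259,358): 91+259 ≤ 358 → not valid
1 of the 7 triples forms a triangle.

1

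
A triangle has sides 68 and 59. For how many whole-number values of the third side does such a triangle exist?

117

The third side lies in the open interval (9, 127).
Integers from 10 to 126 inclusive: 126 − 10 + 1 = 117.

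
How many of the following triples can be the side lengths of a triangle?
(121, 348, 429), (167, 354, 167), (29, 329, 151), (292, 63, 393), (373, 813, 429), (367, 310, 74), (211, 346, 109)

(121,348,429): 121+348 > 429 → valid
(167,167,354): 167+167 ≤ 354 → not valid
(29,151,329): 29+151 ≤ 329 → not valid
(63,292,393): 63+292 ≤ 393 → not valid
(373,429,813): 373+429 ≤ 813 → not valid
(74,310,367): 74+310 > 367 → valid
(109,211,346): 109+211 ≤ 346 → not valid
2 of the 7 triples form a triangle.

2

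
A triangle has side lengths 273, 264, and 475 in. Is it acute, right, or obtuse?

Compare the square of the longest side to the sum of squares of the other two: 264² + 273² = 144225 < 225625 = 475².

obtuse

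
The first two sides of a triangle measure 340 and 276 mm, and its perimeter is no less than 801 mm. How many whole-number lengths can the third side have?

Triangle inequality: 64 < x < 616. Perimeter ≥ 801 gives x ≥ 801 − 340 − 276 = 185.
So 185 ≤ x < 616; integers 185 through 615: 431 values.

431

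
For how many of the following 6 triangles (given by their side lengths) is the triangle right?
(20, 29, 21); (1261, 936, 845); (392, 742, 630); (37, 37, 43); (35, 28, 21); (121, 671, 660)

(20,29,21): 20²+21² = 841 = 29² → right
(1261,936,845): 845²+936² = 1590121 = 1261² → right
(392,742,630): 392²+630² = 550564 = 742² → right
(37,37,43): 37²+37² = 2738 > 1849 = 43² → acute
(35,28,21): 21²+28² = 1225 = 35² → right
(121,671,660): 121²+660² = 450241 = 671² → right
5 of the 6 are right.

5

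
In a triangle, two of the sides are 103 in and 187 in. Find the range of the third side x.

84 < x < 290 (in)

By the triangle inequality, x must be less than 103 + 187 = 290 and greater than |103 − 187| = 84.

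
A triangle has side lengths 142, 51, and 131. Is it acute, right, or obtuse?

obtuse

Compare the square of the longest side to the sum of squares of the other two: 51² + 131² = 19762 < 20164 = 142².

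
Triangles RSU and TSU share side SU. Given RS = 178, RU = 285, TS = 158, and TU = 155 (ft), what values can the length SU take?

From triangle RSU: |178 − 285| < SU < 178 + 285, i.e. 107 < SU < 463.
From triangle TSU: 3 < SU < 313.
Both must hold, so SU lies in the intersection.

107 < SU < 313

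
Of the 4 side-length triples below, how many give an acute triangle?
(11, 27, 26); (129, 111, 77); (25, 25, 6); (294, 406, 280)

(11,27,26): 11²+26² = 797 > 729 = 27² → acute
(129,111,77): 77²+111² = 18250 > 16641 = 129² → acute
(25,25,6): 6²+25² = 661 > 625 = 25² → acute
(294,406,280): 280²+294² = 164836 = 406² → right
3 of the 4 are acute.

3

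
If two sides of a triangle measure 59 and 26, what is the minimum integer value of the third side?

The third side must be strictly greater than |59 − 26| = 33.
The smallest integer above 33 is 34.

34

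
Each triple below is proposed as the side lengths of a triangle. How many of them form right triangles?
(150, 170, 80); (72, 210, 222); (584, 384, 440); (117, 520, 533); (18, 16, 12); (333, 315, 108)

(150,170,80): 80²+150² = 28900 = 170² → right
(72,210,222): 72²+210² = 49284 = 222² → right
(584,384,440): 384²+440² = 341056 = 584² → right
(117,520,533): 117²+520² = 284089 = 533² → right
(18,16,12): 12²+16² = 400 > 324 = 18² → acute
(333,315,108): 108²+315² = 110889 = 333² → right
5 of the 6 are right.

5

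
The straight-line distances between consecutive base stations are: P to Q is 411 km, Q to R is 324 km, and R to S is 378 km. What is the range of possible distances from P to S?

The maximum is all hops collinear in one direction: 411 + 324 + 378 = 1113.
The longest hop is 411; the others sum to 702. Since 411 ≤ 702, the path can fold back on itself completely, so the minimum distance is 0.

0 ≤ PS ≤ 1113 km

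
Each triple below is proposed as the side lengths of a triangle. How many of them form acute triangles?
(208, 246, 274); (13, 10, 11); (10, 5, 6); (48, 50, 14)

2

(208,246,274): 208²+246² = 103780 > 75076 = 274² → acute
(13,10,11): 10²+11² = 221 > 169 = 13² → acute
(10,5,6): 5²+6² = 61 < 100 = 10² → obtuse
(48,50,14): 14²+48² = 2500 = 50² → right
2 of the 4 are acute.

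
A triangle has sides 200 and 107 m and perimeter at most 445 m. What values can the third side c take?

Triangle inequality alone gives 93 < c < 307.
The perimeter condition gives c ≤ 445 − 200 − 107 = 138.
Intersecting the two: 93 < c ≤ 138.

93 < c ≤ 138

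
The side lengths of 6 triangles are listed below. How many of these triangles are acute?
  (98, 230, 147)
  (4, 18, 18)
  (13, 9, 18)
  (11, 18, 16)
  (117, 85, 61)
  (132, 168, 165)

(98,230,147): 98²+147² = 31213 < 52900 = 230² → obtuse
(4,18,18): 4²+18² = 340 > 324 = 18² → acute
(13,9,18): 9²+13² = 250 < 324 = 18² → obtuse
(11,18,16): 11²+16² = 377 > 324 = 18² → acute
(117,85,61): 61²+85² = 10946 < 13689 = 117² → obtuse
(132,168,165): 132²+165² = 44649 > 28224 = 168² → acute
3 of the 6 are acute.

3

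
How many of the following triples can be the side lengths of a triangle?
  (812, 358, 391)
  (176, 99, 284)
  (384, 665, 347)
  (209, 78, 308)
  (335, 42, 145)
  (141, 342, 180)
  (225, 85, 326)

(358,391,812): 358+391 ≤ 812 → not valid
(99,176,284): 99+176 ≤ 284 → not valid
(347,384,665): 347+384 > 665 → valid
(78,209,308): 78+209 ≤ 308 → not valid
(42,145,335): 42+145 ≤ 335 → not valid
(141,180,342): 141+180 ≤ 342 → not valid
(85,225,326): 85+225 ≤ 326 → not valid
1 of the 7 triples forms a triangle.

1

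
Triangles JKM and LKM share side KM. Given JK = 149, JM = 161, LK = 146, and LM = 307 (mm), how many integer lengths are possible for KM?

From triangle JKM: 12 < KM < 310.
From triangle LKM: 161 < KM < 453.
Intersection: 161 < KM < 310, so integers 162 through 309: 148 values.

148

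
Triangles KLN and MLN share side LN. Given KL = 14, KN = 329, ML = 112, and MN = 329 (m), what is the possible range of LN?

315 < LN < 343

From triangle KLN: |14 − 329| < LN < 14 + 329, i.e. 315 < LN < 343.
From triangle MLN: 217 < LN < 441.
Both must hold, so LN lies in the intersection.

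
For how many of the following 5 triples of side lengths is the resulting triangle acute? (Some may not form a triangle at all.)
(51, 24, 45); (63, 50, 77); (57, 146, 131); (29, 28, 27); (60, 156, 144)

(51,24,45): 24²+45² = 2601 = 51² → right
(63,50,77): 50²+63² = 6469 > 5929 = 77² → acute
(57,146,131): 57²+131² = 20410 < 21316 = 146² → obtuse
(29,28,27): 27²+28² = 1513 > 841 = 29² → acute
(60,156,144): 60²+144² = 24336 = 156² → right
2 of the 5 are acute.

2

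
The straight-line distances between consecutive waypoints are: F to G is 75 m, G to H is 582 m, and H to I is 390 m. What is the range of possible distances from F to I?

117 ≤ FI ≤ 1047 m

The maximum is all hops collinear in one direction: 75 + 582 + 390 = 1047.
The longest hop is 582; the others sum to 465. Folding the others back against it leaves at least 582 − 465 = 117.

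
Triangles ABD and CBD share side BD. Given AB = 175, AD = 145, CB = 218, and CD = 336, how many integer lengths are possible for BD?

201

From triangle ABD: 30 < BD < 320.
From triangle CBD: 118 < BD < 554.
Intersection: 118 < BD < 320, so integers 119 through 319: 201 values.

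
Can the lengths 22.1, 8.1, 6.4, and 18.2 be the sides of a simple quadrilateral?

A quadrilateral exists iff every side is shorter than the sum of the others — equivalently, the longest side is less than the sum of the rest.
Longest side 22.1 < 32.7 (sum of the remaining 3), so yes.

Yes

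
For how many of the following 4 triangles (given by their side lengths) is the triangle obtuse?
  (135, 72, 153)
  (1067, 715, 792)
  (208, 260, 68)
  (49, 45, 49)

(135,72,153): 72²+135² = 23409 = 153² → right
(1067,715,792): 715²+792² = 1138489 = 1067² → right
(208,260,68): 68²+208² = 47888 < 67600 = 260² → obtuse
(49,45,49): 45²+49² = 4426 > 2401 = 49² → acute
1 of the 4 is obtuse.

1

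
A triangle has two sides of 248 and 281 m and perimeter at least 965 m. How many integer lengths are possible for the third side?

93

Triangle inequality: 33 < x < 529. Perimeter ≥ 965 gives x ≥ 965 − 248 − 281 = 436.
So 436 ≤ x < 529; integers 436 through 528: 93 values.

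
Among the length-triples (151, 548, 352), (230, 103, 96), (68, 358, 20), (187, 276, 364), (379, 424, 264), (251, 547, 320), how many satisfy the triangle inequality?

(151,352,548): 151+352 ≤ 548 → not valid
(96,103,230): 96+103 ≤ 230 → not valid
(20,68,358): 20+68 ≤ 358 → not valid
(187,276,364): 187+276 > 364 → valid
(264,379,424): 264+379 > 424 → valid
(251,320,547): 251+320 > 547 → valid
3 of the 6 triples form a triangle.

3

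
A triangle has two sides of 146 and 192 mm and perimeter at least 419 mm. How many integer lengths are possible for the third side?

Triangle inequality: 46 < x < 338. Perimeter ≥ 419 gives x ≥ 419 − 146 − 192 = 81.
So 81 ≤ x < 338; integers 81 through 337: 257 values.

257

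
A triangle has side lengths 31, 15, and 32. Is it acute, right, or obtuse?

Compare the square of the longest side to the sum of squares of the other two: 15² + 31² = 1186 > 1024 = 32².

acute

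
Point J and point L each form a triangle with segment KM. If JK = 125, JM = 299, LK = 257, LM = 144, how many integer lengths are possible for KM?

From triangle JKM: 174 < KM < 424.
From triangle LKM: 113 < KM < 401.
Intersection: 174 < KM < 401, so integers 175 through 400: 226 values.

226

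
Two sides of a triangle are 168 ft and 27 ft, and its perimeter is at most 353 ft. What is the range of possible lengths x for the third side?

141 < x ≤ 158 ft

Triangle inequality alone gives 141 < x < 195.
The perimeter condition gives x ≤ 353 − 168 − 27 = 158.
Intersecting the two: 141 < x ≤ 158.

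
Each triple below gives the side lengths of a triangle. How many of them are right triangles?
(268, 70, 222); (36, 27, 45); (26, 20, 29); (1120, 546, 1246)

2

(268,70,222): 70²+222² = 54184 < 71824 = 268² → obtuse
(36,27,45): 27²+36² = 2025 = 45² → right
(26,20,29): 20²+26² = 1076 > 841 = 29² → acute
(1120,546,1246): 546²+1120² = 1552516 = 1246² → right
2 of the 4 are right.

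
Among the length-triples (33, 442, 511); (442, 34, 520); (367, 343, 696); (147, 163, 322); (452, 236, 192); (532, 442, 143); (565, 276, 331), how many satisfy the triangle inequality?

(33,442,511): 33+442 ≤ 511 → not valid
(34,442,520): 34+442 ≤ 520 → not valid
(343,367,696): 343+367 > 696 → valid
(147,163,322): 147+163 ≤ 322 → not valid
(192,236,452): 192+236 ≤ 452 → not valid
(143,442,532): 143+442 > 532 → valid
(276,331,565): 276+331 > 565 → valid
3 of the 7 triples form a triangle.

3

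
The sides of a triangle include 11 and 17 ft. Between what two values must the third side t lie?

By the triangle inequality, t must be less than 11 + 17 = 28 and greater than |11 − 17| = 6.

6 < t < 28 (ft)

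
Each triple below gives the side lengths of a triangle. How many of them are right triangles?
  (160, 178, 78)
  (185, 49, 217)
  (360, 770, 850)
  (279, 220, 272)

2

(160,178,78): 78²+160² = 31684 = 178² → right
(185,49,217): 49²+185² = 36626 < 47089 = 217² → obtuse
(360,770,850): 360²+770² = 722500 = 850² → right
(279,220,272): 220²+272² = 122384 > 77841 = 279² → acute
2 of the 4 are right.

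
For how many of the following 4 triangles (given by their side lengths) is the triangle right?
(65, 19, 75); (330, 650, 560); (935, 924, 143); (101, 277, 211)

2

(65,19,75): 19²+65² = 4586 < 5625 = 75² → obtuse
(330,650,560): 330²+560² = 422500 = 650² → right
(935,924,143): 143²+924² = 874225 = 935² → right
(101,277,211): 101²+211² = 54722 < 76729 = 277² → obtuse
2 of the 4 are right.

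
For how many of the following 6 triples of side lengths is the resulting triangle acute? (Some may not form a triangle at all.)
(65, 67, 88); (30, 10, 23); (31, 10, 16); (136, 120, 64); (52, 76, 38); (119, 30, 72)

1

(65,67,88): 65²+67² = 8714 > 7744 = 88² → acute
(30,10,23): 10²+23² = 629 < 900 = 30² → obtuse
(31,10,16): 10+16 ≤ 31, not a triangle
(136,120,64): 64²+120² = 18496 = 136² → right
(52,76,38): 38²+52² = 4148 < 5776 = 76² → obtuse
(119,30,72): 30+72 ≤ 119, not a triangle
1 of the 6 is acute.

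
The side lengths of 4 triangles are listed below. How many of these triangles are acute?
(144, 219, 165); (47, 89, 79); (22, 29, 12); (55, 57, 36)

2

(144,219,165): 144²+165² = 47961 = 219² → right
(47,89,79): 47²+79² = 8450 > 7921 = 89² → acute
(22,29,12): 12²+22² = 628 < 841 = 29² → obtuse
(55,57,36): 36²+55² = 4321 > 3249 = 57² → acute
2 of the 4 are acute.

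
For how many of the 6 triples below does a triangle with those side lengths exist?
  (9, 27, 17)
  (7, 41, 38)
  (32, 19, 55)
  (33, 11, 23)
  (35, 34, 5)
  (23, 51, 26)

3

(9,17,27): 9+17 ≤ 27 → not valid
(7,38,41): 7+38 > 41 → valid
(19,32,55): 19+32 ≤ 55 → not valid
(11,23,33): 11+23 > 33 → valid
(5,34,35): 5+34 > 35 → valid
(23,26,51): 23+26 ≤ 51 → not valid
3 of the 6 triples form a triangle.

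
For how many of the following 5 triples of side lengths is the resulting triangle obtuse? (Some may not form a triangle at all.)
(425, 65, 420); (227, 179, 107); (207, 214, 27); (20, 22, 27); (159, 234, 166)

3

(425,65,420): 65²+420² = 180625 = 425² → right
(227,179,107): 107²+179² = 43490 < 51529 = 227² → obtuse
(207,214,27): 27²+207² = 43578 < 45796 = 214² → obtuse
(20,22,27): 20²+22² = 884 > 729 = 27² → acute
(159,234,166): 159²+166² = 52837 < 54756 = 234² → obtuse
3 of the 5 are obtuse.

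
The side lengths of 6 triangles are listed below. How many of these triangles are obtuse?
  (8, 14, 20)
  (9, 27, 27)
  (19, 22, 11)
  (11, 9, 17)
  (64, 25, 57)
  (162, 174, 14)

5

(8,14,20): 8²+14² = 260 < 400 = 20² → obtuse
(9,27,27): 9²+27² = 810 > 729 = 27² → acute
(19,22,11): 11²+19² = 482 < 484 = 22² → obtuse
(11,9,17): 9²+11² = 202 < 289 = 17² → obtuse
(64,25,57): 25²+57² = 3874 < 4096 = 64² → obtuse
(162,174,14): 14²+162² = 26440 < 30276 = 174² → obtuse
5 of the 6 are obtuse.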